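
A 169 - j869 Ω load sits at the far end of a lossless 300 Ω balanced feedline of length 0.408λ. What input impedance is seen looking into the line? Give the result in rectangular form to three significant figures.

Z_in ≈ 260 + j1090 Ω

βl = 2π × 0.408 = 147°
tan(βl) = tan(147°) = -0.652
Z_in = Z_0·(Z_L + jZ_0·tanβl)/(Z_0 + jZ_L·tanβl)
     = 300·(169 − j1060)/(-267 − j110)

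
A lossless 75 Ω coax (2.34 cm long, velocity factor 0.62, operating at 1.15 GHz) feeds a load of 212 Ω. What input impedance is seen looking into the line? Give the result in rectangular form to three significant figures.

Z_in ≈ 39.6 − j47.5 Ω

λ = v/f = 0.62·c / 1.15 GHz = 0.162 m
βl = 2π·l/λ = 2π × 0.145 = 52.1°
tan(βl) = tan(52.1°) = 1.28
Z_in = Z_0·(Z_L + jZ_0·tanβl)/(Z_0 + jZ_L·tanβl)
     = 75·(212 + j96.3)/(75 + j272)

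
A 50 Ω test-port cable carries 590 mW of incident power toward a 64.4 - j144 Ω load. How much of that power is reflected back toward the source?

P_reflected ≈ 365 mW

|Γ| = |(14.4 − j144)/(114.4 − j144)| = 0.787
|Γ|² = 0.619
P_refl = |Γ|²·P_inc = 365 mW, P_del = (1 − |Γ|²)·P_inc = 225 mW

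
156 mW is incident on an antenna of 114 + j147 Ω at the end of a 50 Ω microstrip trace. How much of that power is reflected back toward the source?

P_reflected ≈ 82.7 mW

|Γ| = |(64 + j147)/(164 + j147)| = 0.728
|Γ|² = 0.53
P_refl = |Γ|²·P_inc = 82.7 mW, P_del = (1 − |Γ|²)·P_inc = 73.3 mW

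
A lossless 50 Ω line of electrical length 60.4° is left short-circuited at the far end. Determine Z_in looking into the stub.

tan(βl) = 1.76
For a short-circuited stub, Z_in = jZ_0·tan(βl)

Z_in ≈ +j88 Ω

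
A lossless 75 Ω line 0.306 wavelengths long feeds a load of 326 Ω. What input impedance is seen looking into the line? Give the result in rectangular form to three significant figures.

Z_in ≈ 19.4 + j25.9 Ω

βl = 2π × 0.306 = 110°
tan(βl) = tan(110°) = -2.72
Z_in = Z_0·(Z_L + jZ_0·tanβl)/(Z_0 + jZ_L·tanβl)
     = 75·(326 − j204)/(75 − j888)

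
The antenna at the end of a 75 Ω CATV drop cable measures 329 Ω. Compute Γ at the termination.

Γ = 0.629

Γ = (Z_L − Z_0)/(Z_L + Z_0) = (329 − 75)/(329 + 75) = 254/404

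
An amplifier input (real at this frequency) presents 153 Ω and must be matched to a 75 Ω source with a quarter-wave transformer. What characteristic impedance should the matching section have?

Z_qwt ≈ 107 Ω

Z_qwt = √(Z_0·R_L) = √(75 × 153) = √11480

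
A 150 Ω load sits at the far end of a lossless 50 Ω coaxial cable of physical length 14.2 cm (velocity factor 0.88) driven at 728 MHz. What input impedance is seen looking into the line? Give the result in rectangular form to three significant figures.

Z_in ≈ 35.9 + j46.9 Ω

λ = v/f = 0.88·c / 728 MHz = 0.363 m
βl = 2π·l/λ = 2π × 0.392 = 141°
tan(βl) = tan(141°) = -0.811
Z_in = Z_0·(Z_L + jZ_0·tanβl)/(Z_0 + jZ_L·tanβl)
     = 50·(150 − j40.5)/(50 − j122)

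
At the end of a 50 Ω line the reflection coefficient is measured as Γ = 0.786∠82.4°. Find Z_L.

Z_L ≈ 13.6 + j55.3 Ω

Z_L = Z_0·(1 + Γ)/(1 − Γ) = 50·(1.1 + j0.779)/(0.896 − j0.779)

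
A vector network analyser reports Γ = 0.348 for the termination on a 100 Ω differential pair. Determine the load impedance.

Z_L ≈ 207 Ω

Z_L = Z_0·(1 + Γ)/(1 − Γ) = 100·(1.35)/(0.652)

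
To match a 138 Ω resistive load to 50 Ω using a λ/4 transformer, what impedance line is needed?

Z_qwt ≈ 83.1 Ω

Z_qwt = √(Z_0·R_L) = √(50 × 138) = √6900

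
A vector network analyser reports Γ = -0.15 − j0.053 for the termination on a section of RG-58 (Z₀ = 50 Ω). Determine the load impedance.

Z_L ≈ 36.8 − j4 Ω

Z_L = Z_0·(1 + Γ)/(1 − Γ) = 50·(0.85 − j0.053)/(1.15 + j0.053)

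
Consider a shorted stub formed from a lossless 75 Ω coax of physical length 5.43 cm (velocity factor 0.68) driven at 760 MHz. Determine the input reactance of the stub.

λ = v/f = 0.68·c / 760 MHz = 0.268 m
βl = 2π·l/λ = 2π × 0.202 = 72.8°
tan(βl) = 3.24
For a shorted stub, Z_in = jZ_0·tan(βl)

X_in ≈ 243 Ω (inductive)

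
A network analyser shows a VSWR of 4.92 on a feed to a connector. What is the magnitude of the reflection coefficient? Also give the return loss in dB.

|Γ| ≈ 0.662; return loss ≈ 3.58 dB

|Γ| = (S − 1)/(S + 1) = (4.92 − 1)/(4.92 + 1) = 3.92/5.92
RL = −20·log₁₀|Γ| = −20·log₁₀(0.662)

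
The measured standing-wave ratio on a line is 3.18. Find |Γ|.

|Γ| = (S − 1)/(S + 1) = (3.18 − 1)/(3.18 + 1) = 2.18/4.18

|Γ| ≈ 0.522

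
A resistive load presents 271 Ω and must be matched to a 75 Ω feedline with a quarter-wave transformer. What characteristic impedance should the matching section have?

Z_qwt = √(Z_0·R_L) = √(75 × 271) = √20320

Z_qwt ≈ 143 Ω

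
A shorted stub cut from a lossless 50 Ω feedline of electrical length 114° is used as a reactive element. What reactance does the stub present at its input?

tan(βl) = -2.25
For a shorted stub, Z_in = jZ_0·tan(βl)

X_in ≈ -112 Ω (capacitive)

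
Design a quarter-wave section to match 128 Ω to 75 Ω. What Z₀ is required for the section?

Z_qwt = √(Z_0·R_L) = √(75 × 128) = √9600

Z_qwt ≈ 98 Ω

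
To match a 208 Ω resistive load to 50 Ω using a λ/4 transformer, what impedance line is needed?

Z_qwt ≈ 102 Ω

Z_qwt = √(Z_0·R_L) = √(50 × 208) = √10400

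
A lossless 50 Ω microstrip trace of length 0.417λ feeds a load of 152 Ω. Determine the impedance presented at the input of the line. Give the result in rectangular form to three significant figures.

βl = 2π × 0.417 = 150°
tan(βl) = tan(150°) = -0.575
Z_in = Z_0·(Z_L + jZ_0·tanβl)/(Z_0 + jZ_L·tanβl)
     = 50·(152 − j28.7)/(50 − j87.3)

Z_in ≈ 49.9 + j58.4 Ω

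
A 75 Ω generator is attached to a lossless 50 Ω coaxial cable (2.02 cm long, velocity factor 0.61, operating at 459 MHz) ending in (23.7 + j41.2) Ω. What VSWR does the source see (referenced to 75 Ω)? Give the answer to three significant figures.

λ = v/f = 0.61·c / 459 MHz = 0.399 m
βl = 2π·l/λ = 2π × 0.0507 = 18.2°
tan(βl) = 0.33
Z_in = Z_0·(Z_L + jZ_0·tanβl)/(Z_0 + jZ_L·tanβl) = 47.3 + j69 Ω
Γ_s = (Z_in − Z_s)/(Z_in + Z_s) = (-27.7 + j69)/(122 + j69), |Γ_s| = 0.529
VSWR = (1 + |Γ_s|)/(1 − |Γ_s|)

VSWR ≈ 3.25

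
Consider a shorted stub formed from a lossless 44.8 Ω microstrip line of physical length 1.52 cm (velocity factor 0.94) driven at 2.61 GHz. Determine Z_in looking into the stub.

Z_in ≈ +j54.6 Ω

λ = v/f = 0.94·c / 2.61 GHz = 0.108 m
βl = 2π·l/λ = 2π × 0.141 = 50.6°
tan(βl) = 1.22
For a shorted stub, Z_in = jZ_0·tan(βl)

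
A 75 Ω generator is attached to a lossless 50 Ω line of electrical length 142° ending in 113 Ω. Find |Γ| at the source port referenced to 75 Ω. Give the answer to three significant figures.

|Γ| ≈ 0.396

tan(βl) = -0.781
Z_in = Z_0·(Z_L + jZ_0·tanβl)/(Z_0 + jZ_L·tanβl) = 44.2 + j39 Ω
Γ_s = (Z_in − Z_s)/(Z_in + Z_s) = (-30.8 + j39)/(119 + j39), |Γ_s| = 0.396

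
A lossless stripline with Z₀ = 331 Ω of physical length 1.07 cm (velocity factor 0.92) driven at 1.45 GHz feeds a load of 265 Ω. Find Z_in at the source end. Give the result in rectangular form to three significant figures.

λ = v/f = 0.92·c / 1.45 GHz = 0.19 m
βl = 2π·l/λ = 2π × 0.0562 = 20.2°
tan(βl) = tan(20.2°) = 0.369
Z_in = Z_0·(Z_L + jZ_0·tanβl)/(Z_0 + jZ_L·tanβl)
     = 331·(265 + j122)/(331 + j97.7)

Z_in ≈ 277 + j40.3 Ω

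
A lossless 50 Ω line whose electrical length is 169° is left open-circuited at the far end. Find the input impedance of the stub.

tan(βl) = -0.194
For an open-circuited stub, Z_in = −jZ_0·cot(βl) = −jZ_0/tan(βl)

Z_in ≈ +j257 Ω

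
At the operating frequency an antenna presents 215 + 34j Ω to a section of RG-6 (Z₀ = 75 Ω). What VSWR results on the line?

VSWR ≈ 2.95

Γ = (Z_L − Z_0)/(Z_L + Z_0) = (140 + j34)/(290 + j34)
|Γ| = 144/292 = 0.493
VSWR = (1 + |Γ|)/(1 − |Γ|) = 1.49/0.507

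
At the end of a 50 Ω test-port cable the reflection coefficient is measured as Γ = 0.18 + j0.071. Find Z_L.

Z_L = Z_0·(1 + Γ)/(1 − Γ) = 50·(1.18 + j0.071)/(0.82 − j0.071)

Z_L ≈ 71 + j10.5 Ω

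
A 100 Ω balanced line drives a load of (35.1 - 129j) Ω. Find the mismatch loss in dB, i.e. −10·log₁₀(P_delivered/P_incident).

mismatch loss ≈ 3.95 dB

Γ = (-64.9 − j129)/(135.1 − j129), |Γ| = 0.773
|Γ|² = 0.598, so P_del/P_inc = 1 − |Γ|² = 0.402
ML = −10·log₁₀(1 − |Γ|²)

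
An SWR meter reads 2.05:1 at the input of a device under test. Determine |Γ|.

|Γ| ≈ 0.344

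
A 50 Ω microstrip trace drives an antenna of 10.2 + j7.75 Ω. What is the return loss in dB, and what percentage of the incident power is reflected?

RL ≈ 3.5 dB; 44.6% of incident power reflected

Γ = (-39.8 + j7.75)/(60.2 + j7.75), |Γ| = 0.668
RL = −20·log₁₀(0.668) = 3.5 dB
P_refl/P_inc = |Γ|² = 0.446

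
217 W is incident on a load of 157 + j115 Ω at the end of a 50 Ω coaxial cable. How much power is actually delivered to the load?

|Γ| = |(107 + j115)/(207 + j115)| = 0.663
|Γ|² = 0.44
P_refl = |Γ|²·P_inc = 95.5 W, P_del = (1 − |Γ|²)·P_inc = 122 W

P_delivered ≈ 122 W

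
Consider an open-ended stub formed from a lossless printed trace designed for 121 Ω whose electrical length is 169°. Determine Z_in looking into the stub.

tan(βl) = -0.194
For an open-ended stub, Z_in = −jZ_0·cot(βl) = −jZ_0/tan(βl)

Z_in ≈ +j622 Ω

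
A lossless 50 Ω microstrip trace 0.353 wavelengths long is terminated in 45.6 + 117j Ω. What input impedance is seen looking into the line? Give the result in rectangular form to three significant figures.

βl = 2π × 0.353 = 127°
tan(βl) = tan(127°) = -1.32
Z_in = Z_0·(Z_L + jZ_0·tanβl)/(Z_0 + jZ_L·tanβl)
     = 50·(45.6 + j50.8)/(205 − j60.3)

Z_in ≈ 6.88 + j14.4 Ω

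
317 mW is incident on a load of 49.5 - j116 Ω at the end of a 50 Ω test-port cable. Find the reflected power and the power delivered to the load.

P_reflected ≈ 183 mW; P_delivered ≈ 134 mW

|Γ| = |(-0.5 − j116)/(99.5 − j116)| = 0.759
|Γ|² = 0.576
P_refl = |Γ|²·P_inc = 183 mW, P_del = (1 − |Γ|²)·P_inc = 134 mW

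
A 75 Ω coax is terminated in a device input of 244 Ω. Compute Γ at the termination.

Γ = 0.53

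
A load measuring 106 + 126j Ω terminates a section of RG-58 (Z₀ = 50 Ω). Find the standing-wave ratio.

VSWR ≈ 5.4

Γ = (Z_L − Z_0)/(Z_L + Z_0) = (56 + j126)/(156 + j126)
|Γ| = 138/201 = 0.688
VSWR = (1 + |Γ|)/(1 − |Γ|) = 1.69/0.312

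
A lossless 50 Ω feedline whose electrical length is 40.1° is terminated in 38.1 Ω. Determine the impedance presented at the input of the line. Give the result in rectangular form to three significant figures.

Z_in ≈ 46.1 + j12.5 Ω

tan(βl) = tan(40.1°) = 0.842
Z_in = Z_0·(Z_L + jZ_0·tanβl)/(Z_0 + jZ_L·tanβl)
     = 50·(38.1 + j42.1)/(50 + j32.1)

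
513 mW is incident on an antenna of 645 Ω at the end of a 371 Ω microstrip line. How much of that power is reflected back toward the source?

P_reflected ≈ 37.3 mW

Γ = (645 − 371)/(645 + 371) = 0.27
|Γ|² = 0.0727
P_refl = |Γ|²·P_inc = 37.3 mW, P_del = (1 − |Γ|²)·P_inc = 476 mW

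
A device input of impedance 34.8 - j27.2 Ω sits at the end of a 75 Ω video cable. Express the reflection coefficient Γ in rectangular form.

Γ ≈ -0.287 − j0.319

Γ = (Z_L − Z_0)/(Z_L + Z_0) = (-40.2 − j27.2)/(109.8 − j27.2)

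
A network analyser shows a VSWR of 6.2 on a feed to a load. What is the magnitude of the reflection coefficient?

|Γ| = (S − 1)/(S + 1) = (6.2 − 1)/(6.2 + 1) = 5.2/7.2

|Γ| ≈ 0.722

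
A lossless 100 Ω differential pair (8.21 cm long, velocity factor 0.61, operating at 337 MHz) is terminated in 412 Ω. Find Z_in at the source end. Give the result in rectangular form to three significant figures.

Z_in ≈ 35.6 − j65.3 Ω

λ = v/f = 0.61·c / 337 MHz = 0.543 m
βl = 2π·l/λ = 2π × 0.151 = 54.4°
tan(βl) = tan(54.4°) = 1.4
Z_in = Z_0·(Z_L + jZ_0·tanβl)/(Z_0 + jZ_L·tanβl)
     = 100·(412 + j140)/(100 + j576)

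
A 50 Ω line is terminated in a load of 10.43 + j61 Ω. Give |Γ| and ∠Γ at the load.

Γ ≈ 0.847 ∠ 77.7°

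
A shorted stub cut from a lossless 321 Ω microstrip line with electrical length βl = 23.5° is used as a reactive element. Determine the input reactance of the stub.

X_in ≈ 140 Ω (inductive)

tan(βl) = 0.435
For a shorted stub, Z_in = jZ_0·tan(βl)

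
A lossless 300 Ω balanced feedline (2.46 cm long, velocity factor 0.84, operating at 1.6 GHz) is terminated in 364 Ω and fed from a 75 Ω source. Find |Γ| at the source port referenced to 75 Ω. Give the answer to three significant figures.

|Γ| ≈ 0.582

λ = v/f = 0.84·c / 1.6 GHz = 0.158 m
βl = 2π·l/λ = 2π × 0.156 = 56.2°
tan(βl) = 1.5
Z_in = Z_0·(Z_L + jZ_0·tanβl)/(Z_0 + jZ_L·tanβl) = 274 − j49.4 Ω
Γ_s = (Z_in − Z_s)/(Z_in + Z_s) = (199 − j49.4)/(349 − j49.4), |Γ_s| = 0.582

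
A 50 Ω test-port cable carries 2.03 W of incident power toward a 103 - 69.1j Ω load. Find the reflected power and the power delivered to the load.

P_reflected ≈ 0.546 W; P_delivered ≈ 1.48 W

|Γ| = |(53 − j69.1)/(153 − j69.1)| = 0.519
|Γ|² = 0.269
P_refl = |Γ|²·P_inc = 0.546 W, P_del = (1 − |Γ|²)·P_inc = 1.48 W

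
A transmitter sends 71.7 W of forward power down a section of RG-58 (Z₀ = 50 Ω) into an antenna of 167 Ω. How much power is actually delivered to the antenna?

P_delivered ≈ 50.9 W

Γ = (167 − 50)/(167 + 50) = 0.539
|Γ|² = 0.291
P_refl = |Γ|²·P_inc = 20.8 W, P_del = (1 − |Γ|²)·P_inc = 50.9 W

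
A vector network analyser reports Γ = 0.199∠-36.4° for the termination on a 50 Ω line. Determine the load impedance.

Z_L ≈ 66.8 − j16.4 Ω

Z_L = Z_0·(1 + Γ)/(1 − Γ) = 50·(1.16 − j0.118)/(0.84 + j0.118)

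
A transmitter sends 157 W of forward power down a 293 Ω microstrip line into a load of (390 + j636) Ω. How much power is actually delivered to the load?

|Γ| = |(97 + j636)/(683 + j636)| = 0.689
|Γ|² = 0.475
P_refl = |Γ|²·P_inc = 74.6 W, P_del = (1 − |Γ|²)·P_inc = 82.4 W

P_delivered ≈ 82.4 W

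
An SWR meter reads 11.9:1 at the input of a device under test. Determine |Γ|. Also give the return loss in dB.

|Γ| ≈ 0.845; return loss ≈ 1.46 dB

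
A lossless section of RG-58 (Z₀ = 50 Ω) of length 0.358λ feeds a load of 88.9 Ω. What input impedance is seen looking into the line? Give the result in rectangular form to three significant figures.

Z_in ≈ 38.5 + j22.9 Ω

βl = 2π × 0.358 = 129°
tan(βl) = tan(129°) = -1.24
Z_in = Z_0·(Z_L + jZ_0·tanβl)/(Z_0 + jZ_L·tanβl)
     = 50·(88.9 − j62)/(50 − j110)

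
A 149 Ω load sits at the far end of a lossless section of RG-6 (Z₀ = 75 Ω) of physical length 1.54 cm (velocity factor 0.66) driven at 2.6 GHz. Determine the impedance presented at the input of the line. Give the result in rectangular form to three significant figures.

λ = v/f = 0.66·c / 2.6 GHz = 0.0762 m
βl = 2π·l/λ = 2π × 0.202 = 72.8°
tan(βl) = tan(72.8°) = 3.23
Z_in = Z_0·(Z_L + jZ_0·tanβl)/(Z_0 + jZ_L·tanβl)
     = 75·(149 + j242)/(75 + j481)

Z_in ≈ 40.4 − j16.9 Ω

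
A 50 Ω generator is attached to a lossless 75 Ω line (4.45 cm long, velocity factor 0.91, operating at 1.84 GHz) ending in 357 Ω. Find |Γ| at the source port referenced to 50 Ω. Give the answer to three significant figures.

|Γ| ≈ 0.562

λ = v/f = 0.91·c / 1.84 GHz = 0.148 m
βl = 2π·l/λ = 2π × 0.3 = 108°
tan(βl) = -3.08
Z_in = Z_0·(Z_L + jZ_0·tanβl)/(Z_0 + jZ_L·tanβl) = 17.3 + j23.1 Ω
Γ_s = (Z_in − Z_s)/(Z_in + Z_s) = (-32.7 + j23.1)/(67.3 + j23.1), |Γ_s| = 0.562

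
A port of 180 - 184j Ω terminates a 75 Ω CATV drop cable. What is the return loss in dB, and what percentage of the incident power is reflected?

RL ≈ 3.43 dB; 45.4% of incident power reflected

Γ = (105 − j184)/(255 − j184), |Γ| = 0.674
RL = −20·log₁₀(0.674) = 3.43 dB
P_refl/P_inc = |Γ|² = 0.454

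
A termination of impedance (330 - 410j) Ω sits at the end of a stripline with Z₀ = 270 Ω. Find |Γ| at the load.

Γ = (Z_L − Z_0)/(Z_L + Z_0) = (60 − j410)/(600 − j410)
|Γ| = 414/727

|Γ| ≈ 0.57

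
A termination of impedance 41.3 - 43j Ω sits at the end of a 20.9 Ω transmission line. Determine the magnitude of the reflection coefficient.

Γ = (Z_L − Z_0)/(Z_L + Z_0) = (20.4 − j43)/(62.2 − j43)
|Γ| = 47.6/75.6

|Γ| ≈ 0.629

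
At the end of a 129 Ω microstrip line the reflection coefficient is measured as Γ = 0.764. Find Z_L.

Z_L ≈ 964 Ω

Z_L = Z_0·(1 + Γ)/(1 − Γ) = 129·(1.76)/(0.236)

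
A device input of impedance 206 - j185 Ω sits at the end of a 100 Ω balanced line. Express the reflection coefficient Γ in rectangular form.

Γ = (Z_L − Z_0)/(Z_L + Z_0) = (106 − j185)/(306 − j185)

Γ ≈ 0.521 − j0.289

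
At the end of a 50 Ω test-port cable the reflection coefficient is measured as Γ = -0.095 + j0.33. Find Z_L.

Z_L = Z_0·(1 + Γ)/(1 − Γ) = 50·(0.905 + j0.33)/(1.09 − j0.33)

Z_L ≈ 33.7 + j25.2 Ω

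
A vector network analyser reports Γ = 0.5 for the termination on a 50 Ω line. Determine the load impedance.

Z_L = Z_0·(1 + Γ)/(1 − Γ) = 50·(1.5)/(0.5)

Z_L ≈ 150 Ω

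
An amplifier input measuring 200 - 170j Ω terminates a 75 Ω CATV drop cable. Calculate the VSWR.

VSWR ≈ 4.76

Γ = (Z_L − Z_0)/(Z_L + Z_0) = (125 − j170)/(275 − j170)
|Γ| = 211/323 = 0.653
VSWR = (1 + |Γ|)/(1 − |Γ|) = 1.65/0.347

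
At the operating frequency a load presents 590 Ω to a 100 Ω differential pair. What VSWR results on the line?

VSWR ≈ 5.9

Γ = (590 − 100)/(590 + 100) = 0.71
VSWR = (1 + 0.71)/(1 − 0.71)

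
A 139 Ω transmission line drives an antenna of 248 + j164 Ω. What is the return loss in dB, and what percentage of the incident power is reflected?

RL ≈ 6.59 dB; 21.9% of incident power reflected

Γ = (109 + j164)/(387 + j164), |Γ| = 0.469
RL = −20·log₁₀(0.469) = 6.59 dB
P_refl/P_inc = |Γ|² = 0.219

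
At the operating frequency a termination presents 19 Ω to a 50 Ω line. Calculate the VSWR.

VSWR ≈ 2.63

Γ = (19 − 50)/(19 + 50) = -0.449
VSWR = (1 + 0.449)/(1 − 0.449)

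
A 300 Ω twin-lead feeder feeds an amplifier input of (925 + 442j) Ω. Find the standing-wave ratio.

VSWR ≈ 3.85

Γ = (Z_L − Z_0)/(Z_L + Z_0) = (625 + j442)/(1225 + j442)
|Γ| = 765/1300 = 0.588
VSWR = (1 + |Γ|)/(1 − |Γ|) = 1.59/0.412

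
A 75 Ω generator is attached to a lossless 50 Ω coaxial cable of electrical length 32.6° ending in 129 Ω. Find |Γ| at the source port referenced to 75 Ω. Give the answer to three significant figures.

|Γ| ≈ 0.415

tan(βl) = 0.64
Z_in = Z_0·(Z_L + jZ_0·tanβl)/(Z_0 + jZ_L·tanβl) = 48.8 − j48.6 Ω
Γ_s = (Z_in − Z_s)/(Z_in + Z_s) = (-26.2 − j48.6)/(124 − j48.6), |Γ_s| = 0.415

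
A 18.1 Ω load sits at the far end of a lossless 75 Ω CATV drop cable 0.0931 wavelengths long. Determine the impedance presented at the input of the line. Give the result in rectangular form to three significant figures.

βl = 2π × 0.0931 = 33.5°
tan(βl) = tan(33.5°) = 0.662
Z_in = Z_0·(Z_L + jZ_0·tanβl)/(Z_0 + jZ_L·tanβl)
     = 75·(18.1 + j49.7)/(75 + j12)

Z_in ≈ 25.4 + j45.6 Ω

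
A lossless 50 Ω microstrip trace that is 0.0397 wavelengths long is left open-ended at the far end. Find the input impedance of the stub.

Z_in ≈ −j196 Ω

βl = 2π × 0.0397 = 14.3°
tan(βl) = 0.255
For an open-ended stub, Z_in = −jZ_0·cot(βl) = −jZ_0/tan(βl)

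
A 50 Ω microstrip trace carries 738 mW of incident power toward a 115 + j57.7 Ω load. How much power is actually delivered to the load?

|Γ| = |(65 + j57.7)/(165 + j57.7)| = 0.497
|Γ|² = 0.247
P_refl = |Γ|²·P_inc = 182 mW, P_del = (1 − |Γ|²)·P_inc = 556 mW

P_delivered ≈ 556 mW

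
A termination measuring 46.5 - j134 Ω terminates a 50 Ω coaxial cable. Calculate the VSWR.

VSWR ≈ 9.62

Γ = (Z_L − Z_0)/(Z_L + Z_0) = (-3.5 − j134)/(96.5 − j134)
|Γ| = 134/165 = 0.812
VSWR = (1 + |Γ|)/(1 − |Γ|) = 1.81/0.188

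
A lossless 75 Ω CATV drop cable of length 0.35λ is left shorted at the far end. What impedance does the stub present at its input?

Z_in ≈ −j103 Ω

βl = 2π × 0.35 = 126°
tan(βl) = -1.38
For a shorted stub, Z_in = jZ_0·tan(βl)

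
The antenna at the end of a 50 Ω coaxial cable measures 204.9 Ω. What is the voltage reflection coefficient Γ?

Γ = (Z_L − Z_0)/(Z_L + Z_0) = (204.9 − 50)/(204.9 + 50) = 154.9/254.9

Γ = 0.608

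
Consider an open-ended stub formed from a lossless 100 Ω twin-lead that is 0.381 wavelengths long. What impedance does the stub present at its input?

Z_in ≈ +j108 Ω

βl = 2π × 0.381 = 137°
tan(βl) = -0.927
For an open-ended stub, Z_in = −jZ_0·cot(βl) = −jZ_0/tan(βl)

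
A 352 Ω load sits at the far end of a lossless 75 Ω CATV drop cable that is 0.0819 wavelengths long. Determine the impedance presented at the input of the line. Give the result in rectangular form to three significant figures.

βl = 2π × 0.0819 = 29.5°
tan(βl) = tan(29.5°) = 0.565
Z_in = Z_0·(Z_L + jZ_0·tanβl)/(Z_0 + jZ_L·tanβl)
     = 75·(352 + j42.4)/(75 + j199)

Z_in ≈ 57.8 − j111 Ω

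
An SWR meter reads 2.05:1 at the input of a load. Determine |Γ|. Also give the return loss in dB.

|Γ| ≈ 0.344; return loss ≈ 9.26 dB

|Γ| = (S − 1)/(S + 1) = (2.05 − 1)/(2.05 + 1) = 1.05/3.05
RL = −20·log₁₀|Γ| = −20·log₁₀(0.344)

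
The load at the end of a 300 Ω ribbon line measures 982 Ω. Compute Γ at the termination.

Γ = (Z_L − Z_0)/(Z_L + Z_0) = (982 − 300)/(982 + 300) = 682/1282

Γ = 0.532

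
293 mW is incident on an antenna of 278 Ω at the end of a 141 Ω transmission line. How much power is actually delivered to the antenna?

P_delivered ≈ 262 mW

Γ = (278 − 141)/(278 + 141) = 0.327
|Γ|² = 0.107
P_refl = |Γ|²·P_inc = 31.3 mW, P_del = (1 − |Γ|²)·P_inc = 262 mW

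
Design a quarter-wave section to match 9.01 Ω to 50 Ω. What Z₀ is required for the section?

Z_qwt = √(Z_0·R_L) = √(50 × 9.01) = √450.5

Z_qwt ≈ 21.2 Ω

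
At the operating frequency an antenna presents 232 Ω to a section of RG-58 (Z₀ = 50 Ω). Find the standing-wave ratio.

VSWR ≈ 4.64

For a purely resistive load, VSWR = R_L/Z_0 or Z_0/R_L (whichever > 1) = 232/50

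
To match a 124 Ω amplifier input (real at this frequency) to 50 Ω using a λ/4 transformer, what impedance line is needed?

Z_qwt ≈ 78.7 Ω

Z_qwt = √(Z_0·R_L) = √(50 × 124) = √6200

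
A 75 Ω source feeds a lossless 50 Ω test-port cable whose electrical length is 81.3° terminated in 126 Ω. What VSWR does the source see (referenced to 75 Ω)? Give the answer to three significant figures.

tan(βl) = 6.54
Z_in = Z_0·(Z_L + jZ_0·tanβl)/(Z_0 + jZ_L·tanβl) = 20.2 − j6.42 Ω
Γ_s = (Z_in − Z_s)/(Z_in + Z_s) = (-54.8 − j6.42)/(95.2 − j6.42), |Γ_s| = 0.578
VSWR = (1 + |Γ_s|)/(1 − |Γ_s|)

VSWR ≈ 3.74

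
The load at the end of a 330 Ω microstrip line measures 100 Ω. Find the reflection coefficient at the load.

Γ = (Z_L − Z_0)/(Z_L + Z_0) = (100 − 330)/(100 + 330) = -230/430

Γ = -0.535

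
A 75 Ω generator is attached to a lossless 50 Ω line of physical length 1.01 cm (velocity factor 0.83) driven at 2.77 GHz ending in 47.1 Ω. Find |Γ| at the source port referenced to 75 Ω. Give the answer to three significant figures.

λ = v/f = 0.83·c / 2.77 GHz = 0.0899 m
βl = 2π·l/λ = 2π × 0.112 = 40.4°
tan(βl) = 0.853
Z_in = Z_0·(Z_L + jZ_0·tanβl)/(Z_0 + jZ_L·tanβl) = 49.4 + j2.92 Ω
Γ_s = (Z_in − Z_s)/(Z_in + Z_s) = (-25.6 + j2.92)/(124 + j2.92), |Γ_s| = 0.207

|Γ| ≈ 0.207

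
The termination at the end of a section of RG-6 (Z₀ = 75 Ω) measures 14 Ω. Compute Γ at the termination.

Γ = -0.685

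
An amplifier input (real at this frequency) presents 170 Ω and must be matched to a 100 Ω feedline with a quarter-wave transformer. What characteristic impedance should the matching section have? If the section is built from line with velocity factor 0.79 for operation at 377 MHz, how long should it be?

Z_qwt ≈ 130 Ω; length ≈ 15.7 cm

Z_qwt = √(Z_0·R_L) = √(100 × 170) = √17000
λ = 0.79·c/f = 0.629 m, so l = λ/4 = 0.157 m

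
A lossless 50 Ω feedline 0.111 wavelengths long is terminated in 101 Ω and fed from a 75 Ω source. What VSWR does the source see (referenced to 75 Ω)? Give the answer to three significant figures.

βl = 2π × 0.111 = 40°
tan(βl) = 0.838
Z_in = Z_0·(Z_L + jZ_0·tanβl)/(Z_0 + jZ_L·tanβl) = 44.5 − j33.4 Ω
Γ_s = (Z_in − Z_s)/(Z_in + Z_s) = (-30.5 − j33.4)/(119 − j33.4), |Γ_s| = 0.365
VSWR = (1 + |Γ_s|)/(1 − |Γ_s|)

VSWR ≈ 2.15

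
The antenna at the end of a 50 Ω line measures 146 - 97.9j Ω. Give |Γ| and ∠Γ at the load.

Γ = (Z_L − Z_0)/(Z_L + Z_0) = (96 − j97.9)/(196 − j97.9)
|Γ| = 137/219 = 0.626

Γ ≈ 0.626 ∠ -19°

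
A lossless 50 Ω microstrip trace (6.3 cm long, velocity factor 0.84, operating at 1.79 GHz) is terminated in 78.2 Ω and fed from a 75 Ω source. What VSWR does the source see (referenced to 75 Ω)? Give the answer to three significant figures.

VSWR ≈ 1.33

λ = v/f = 0.84·c / 1.79 GHz = 0.141 m
βl = 2π·l/λ = 2π × 0.448 = 161°
tan(βl) = -0.342
Z_in = Z_0·(Z_L + jZ_0·tanβl)/(Z_0 + jZ_L·tanβl) = 67.9 + j19.2 Ω
Γ_s = (Z_in − Z_s)/(Z_in + Z_s) = (-7.1 + j19.2)/(143 + j19.2), |Γ_s| = 0.142
VSWR = (1 + |Γ_s|)/(1 − |Γ_s|)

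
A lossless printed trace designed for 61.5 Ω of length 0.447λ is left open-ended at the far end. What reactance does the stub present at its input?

βl = 2π × 0.447 = 161°
tan(βl) = -0.346
For an open-ended stub, Z_in = −jZ_0·cot(βl) = −jZ_0/tan(βl)

X_in ≈ 178 Ω (inductive)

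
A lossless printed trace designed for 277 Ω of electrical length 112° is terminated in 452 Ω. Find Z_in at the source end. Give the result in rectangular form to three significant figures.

tan(βl) = tan(112°) = -2.48
Z_in = Z_0·(Z_L + jZ_0·tanβl)/(Z_0 + jZ_L·tanβl)
     = 277·(452 − j686)/(277 − j1120)

Z_in ≈ 186 + j65.8 Ω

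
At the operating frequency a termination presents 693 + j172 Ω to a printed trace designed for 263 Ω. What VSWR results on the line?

Γ = (Z_L − Z_0)/(Z_L + Z_0) = (430 + j172)/(956 + j172)
|Γ| = 463/971 = 0.477
VSWR = (1 + |Γ|)/(1 − |Γ|) = 1.48/0.523

VSWR ≈ 2.82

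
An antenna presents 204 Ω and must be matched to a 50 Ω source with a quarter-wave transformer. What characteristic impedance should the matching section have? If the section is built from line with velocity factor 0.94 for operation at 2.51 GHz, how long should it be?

Z_qwt ≈ 101 Ω; length ≈ 2.81 cm

Z_qwt = √(Z_0·R_L) = √(50 × 204) = √10200
λ = 0.94·c/f = 0.112 m, so l = λ/4 = 0.0281 m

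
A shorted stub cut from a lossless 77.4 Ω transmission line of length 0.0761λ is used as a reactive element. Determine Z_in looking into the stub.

βl = 2π × 0.0761 = 27.4°
tan(βl) = 0.518
For a shorted stub, Z_in = jZ_0·tan(βl)

Z_in ≈ +j40.1 Ω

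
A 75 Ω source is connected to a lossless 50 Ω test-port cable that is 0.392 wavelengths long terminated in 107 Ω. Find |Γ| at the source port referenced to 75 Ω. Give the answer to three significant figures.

|Γ| ≈ 0.38

βl = 2π × 0.392 = 141°
tan(βl) = -0.806
Z_in = Z_0·(Z_L + jZ_0·tanβl)/(Z_0 + jZ_L·tanβl) = 44.4 + j36.3 Ω
Γ_s = (Z_in − Z_s)/(Z_in + Z_s) = (-30.6 + j36.3)/(119 + j36.3), |Γ_s| = 0.38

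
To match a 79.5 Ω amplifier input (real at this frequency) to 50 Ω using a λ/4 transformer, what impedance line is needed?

Z_qwt = √(Z_0·R_L) = √(50 × 79.5) = √3975

Z_qwt ≈ 63 Ω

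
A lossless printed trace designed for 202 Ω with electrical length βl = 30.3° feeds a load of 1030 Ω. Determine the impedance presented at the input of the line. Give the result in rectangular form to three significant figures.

Z_in ≈ 140 − j299 Ω

tan(βl) = tan(30.3°) = 0.584
Z_in = Z_0·(Z_L + jZ_0·tanβl)/(Z_0 + jZ_L·tanβl)
     = 202·(1030 + j118)/(202 + j602)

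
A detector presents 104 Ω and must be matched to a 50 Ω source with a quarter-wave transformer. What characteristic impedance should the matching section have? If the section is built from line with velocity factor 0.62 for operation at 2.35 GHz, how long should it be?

Z_qwt ≈ 72.1 Ω; length ≈ 1.98 cm

Z_qwt = √(Z_0·R_L) = √(50 × 104) = √5200
λ = 0.62·c/f = 0.0791 m, so l = λ/4 = 0.0198 m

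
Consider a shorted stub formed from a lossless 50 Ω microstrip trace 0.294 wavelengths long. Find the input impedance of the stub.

βl = 2π × 0.294 = 106°
tan(βl) = -3.52
For a shorted stub, Z_in = jZ_0·tan(βl)

Z_in ≈ −j176 Ω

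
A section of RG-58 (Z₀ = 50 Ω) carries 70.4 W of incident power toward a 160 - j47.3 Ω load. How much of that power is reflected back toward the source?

|Γ| = |(110 − j47.3)/(210 − j47.3)| = 0.556
|Γ|² = 0.309
P_refl = |Γ|²·P_inc = 21.8 W, P_del = (1 − |Γ|²)·P_inc = 48.6 W

P_reflected ≈ 21.8 W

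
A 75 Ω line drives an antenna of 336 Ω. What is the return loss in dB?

Γ = (336 − 75)/(336 + 75) = 0.635
RL = −20·log₁₀|Γ| = −20·log₁₀(0.635)

RL ≈ 3.94 dB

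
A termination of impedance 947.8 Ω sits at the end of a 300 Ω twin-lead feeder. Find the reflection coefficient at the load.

Γ = 0.519

Γ = (Z_L − Z_0)/(Z_L + Z_0) = (947.8 − 300)/(947.8 + 300) = 647.8/1248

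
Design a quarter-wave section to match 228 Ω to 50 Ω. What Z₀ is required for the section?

Z_qwt ≈ 107 Ω

Z_qwt = √(Z_0·R_L) = √(50 × 228) = √11400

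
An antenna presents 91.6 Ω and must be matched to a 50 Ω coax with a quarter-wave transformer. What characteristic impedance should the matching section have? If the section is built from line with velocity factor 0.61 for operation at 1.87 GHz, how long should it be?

Z_qwt ≈ 67.7 Ω; length ≈ 2.45 cm

Z_qwt = √(Z_0·R_L) = √(50 × 91.6) = √4580
λ = 0.61·c/f = 0.0979 m, so l = λ/4 = 0.0245 m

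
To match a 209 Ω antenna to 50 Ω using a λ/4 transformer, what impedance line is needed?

Z_qwt = √(Z_0·R_L) = √(50 × 209) = √10450

Z_qwt ≈ 102 Ω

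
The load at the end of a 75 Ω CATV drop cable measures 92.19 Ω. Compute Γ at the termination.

Γ = 0.103

Γ = (Z_L − Z_0)/(Z_L + Z_0) = (92.19 − 75)/(92.19 + 75) = 17.19/167.2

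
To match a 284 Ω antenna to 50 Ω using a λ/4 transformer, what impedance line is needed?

Z_qwt ≈ 119 Ω

Z_qwt = √(Z_0·R_L) = √(50 × 284) = √14200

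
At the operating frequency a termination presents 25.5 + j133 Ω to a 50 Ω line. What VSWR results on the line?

VSWR ≈ 16.3

Γ = (Z_L − Z_0)/(Z_L + Z_0) = (-24.5 + j133)/(75.5 + j133)
|Γ| = 135/153 = 0.884
VSWR = (1 + |Γ|)/(1 − |Γ|) = 1.88/0.116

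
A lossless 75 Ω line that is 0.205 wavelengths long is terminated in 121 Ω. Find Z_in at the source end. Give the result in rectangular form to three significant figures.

Z_in ≈ 48.8 − j13 Ω

βl = 2π × 0.205 = 73.8°
tan(βl) = tan(73.8°) = 3.44
Z_in = Z_0·(Z_L + jZ_0·tanβl)/(Z_0 + jZ_L·tanβl)
     = 75·(121 + j258)/(75 + j416)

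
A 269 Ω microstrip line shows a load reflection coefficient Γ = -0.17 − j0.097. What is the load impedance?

Z_L ≈ 188 − j37.9 Ω

Z_L = Z_0·(1 + Γ)/(1 − Γ) = 269·(0.83 − j0.097)/(1.17 + j0.097)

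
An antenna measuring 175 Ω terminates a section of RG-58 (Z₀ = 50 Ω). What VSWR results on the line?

VSWR ≈ 3.5

Γ = (175 − 50)/(175 + 50) = 0.556
VSWR = (1 + 0.556)/(1 − 0.556)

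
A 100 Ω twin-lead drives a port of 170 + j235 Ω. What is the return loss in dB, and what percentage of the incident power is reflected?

Γ = (70 + j235)/(270 + j235), |Γ| = 0.685
RL = −20·log₁₀(0.685) = 3.29 dB
P_refl/P_inc = |Γ|² = 0.469

RL ≈ 3.29 dB; 46.9% of incident power reflected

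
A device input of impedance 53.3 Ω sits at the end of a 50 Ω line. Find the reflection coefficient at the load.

Γ = 0.0319

Γ = (Z_L − Z_0)/(Z_L + Z_0) = (53.3 − 50)/(53.3 + 50) = 3.3/103.3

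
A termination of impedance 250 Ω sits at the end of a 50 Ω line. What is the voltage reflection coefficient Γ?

Γ = 0.667

Γ = (Z_L − Z_0)/(Z_L + Z_0) = (250 − 50)/(250 + 50) = 200/300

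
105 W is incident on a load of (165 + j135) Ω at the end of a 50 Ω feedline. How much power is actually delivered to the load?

|Γ| = |(115 + j135)/(215 + j135)| = 0.699
|Γ|² = 0.488
P_refl = |Γ|²·P_inc = 51.2 W, P_del = (1 − |Γ|²)·P_inc = 53.8 W

P_delivered ≈ 53.8 W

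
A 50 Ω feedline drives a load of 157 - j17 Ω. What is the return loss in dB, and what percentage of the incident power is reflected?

RL ≈ 5.65 dB; 27.2% of incident power reflected

Γ = (107 − j17)/(207 − j17), |Γ| = 0.522
RL = −20·log₁₀(0.522) = 5.65 dB
P_refl/P_inc = |Γ|² = 0.272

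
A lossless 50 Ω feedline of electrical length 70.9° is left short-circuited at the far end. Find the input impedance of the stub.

tan(βl) = 2.89
For a short-circuited stub, Z_in = jZ_0·tan(βl)

Z_in ≈ +j144 Ω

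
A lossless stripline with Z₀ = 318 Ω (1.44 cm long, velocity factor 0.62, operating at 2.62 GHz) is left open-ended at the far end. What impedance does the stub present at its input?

λ = v/f = 0.62·c / 2.62 GHz = 0.071 m
βl = 2π·l/λ = 2π × 0.203 = 73°
tan(βl) = 3.28
For an open-ended stub, Z_in = −jZ_0·cot(βl) = −jZ_0/tan(βl)

Z_in ≈ −j97.1 Ω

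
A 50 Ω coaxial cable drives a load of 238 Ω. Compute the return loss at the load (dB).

RL ≈ 3.7 dB

Γ = (238 − 50)/(238 + 50) = 0.653
RL = −20·log₁₀|Γ| = −20·log₁₀(0.653)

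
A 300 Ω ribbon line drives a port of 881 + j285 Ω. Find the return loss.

RL ≈ 5.47 dB

Γ = (581 + j285)/(1181 + j285), |Γ| = 0.533
RL = −20·log₁₀|Γ| = −20·log₁₀(0.533)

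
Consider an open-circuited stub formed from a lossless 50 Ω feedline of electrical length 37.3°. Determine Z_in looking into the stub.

tan(βl) = 0.762
For an open-circuited stub, Z_in = −jZ_0·cot(βl) = −jZ_0/tan(βl)

Z_in ≈ −j65.6 Ω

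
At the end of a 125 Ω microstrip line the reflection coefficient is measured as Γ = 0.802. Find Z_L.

Z_L ≈ 1140 Ω

Z_L = Z_0·(1 + Γ)/(1 − Γ) = 125·(1.8)/(0.198)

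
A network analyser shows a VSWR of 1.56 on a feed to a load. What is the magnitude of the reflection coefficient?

|Γ| = (S − 1)/(S + 1) = (1.56 − 1)/(1.56 + 1) = 0.56/2.56

|Γ| ≈ 0.219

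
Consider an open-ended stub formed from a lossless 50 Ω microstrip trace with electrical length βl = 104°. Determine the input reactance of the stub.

X_in ≈ 12.5 Ω (inductive)

tan(βl) = -4.01
For an open-ended stub, Z_in = −jZ_0·cot(βl) = −jZ_0/tan(βl)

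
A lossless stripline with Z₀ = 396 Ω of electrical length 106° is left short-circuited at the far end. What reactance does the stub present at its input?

X_in ≈ -1380 Ω (capacitive)

tan(βl) = -3.49
For a short-circuited stub, Z_in = jZ_0·tan(βl)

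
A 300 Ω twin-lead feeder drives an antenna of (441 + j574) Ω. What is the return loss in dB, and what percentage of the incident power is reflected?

RL ≈ 4.01 dB; 39.8% of incident power reflected

Γ = (141 + j574)/(741 + j574), |Γ| = 0.631
RL = −20·log₁₀(0.631) = 4.01 dB
P_refl/P_inc = |Γ|² = 0.398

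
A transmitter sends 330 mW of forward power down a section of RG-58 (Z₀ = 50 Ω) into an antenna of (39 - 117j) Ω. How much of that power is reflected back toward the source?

|Γ| = |(-11 − j117)/(89 − j117)| = 0.799
|Γ|² = 0.639
P_refl = |Γ|²·P_inc = 211 mW, P_del = (1 − |Γ|²)·P_inc = 119 mW

P_reflected ≈ 211 mW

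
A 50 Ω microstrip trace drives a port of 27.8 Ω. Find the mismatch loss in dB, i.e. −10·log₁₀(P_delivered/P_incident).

Γ = (27.8 − 50)/(27.8 + 50) = -0.285
|Γ|² = 0.0814, so P_del/P_inc = 1 − |Γ|² = 0.919
ML = −10·log₁₀(1 − |Γ|²)

mismatch loss ≈ 0.369 dB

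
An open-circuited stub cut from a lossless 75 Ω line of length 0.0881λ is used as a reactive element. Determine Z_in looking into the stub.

Z_in ≈ −j121 Ω

βl = 2π × 0.0881 = 31.7°
tan(βl) = 0.618
For an open-circuited stub, Z_in = −jZ_0·cot(βl) = −jZ_0/tan(βl)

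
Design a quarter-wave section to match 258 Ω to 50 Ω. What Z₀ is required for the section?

Z_qwt = √(Z_0·R_L) = √(50 × 258) = √12900

Z_qwt ≈ 114 Ω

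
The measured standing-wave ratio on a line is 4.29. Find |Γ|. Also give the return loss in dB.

|Γ| ≈ 0.622; return loss ≈ 4.13 dB

|Γ| = (S − 1)/(S + 1) = (4.29 − 1)/(4.29 + 1) = 3.29/5.29
RL = −20·log₁₀|Γ| = −20·log₁₀(0.622)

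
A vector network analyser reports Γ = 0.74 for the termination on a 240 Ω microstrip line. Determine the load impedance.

Z_L ≈ 1610 Ω

Z_L = Z_0·(1 + Γ)/(1 − Γ) = 240·(1.74)/(0.26)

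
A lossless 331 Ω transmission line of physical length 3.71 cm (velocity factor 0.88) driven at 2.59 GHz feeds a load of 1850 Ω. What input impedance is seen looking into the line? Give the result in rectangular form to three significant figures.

Z_in ≈ 102 + j272 Ω

λ = v/f = 0.88·c / 2.59 GHz = 0.102 m
βl = 2π·l/λ = 2π × 0.364 = 131°
tan(βl) = tan(131°) = -1.15
Z_in = Z_0·(Z_L + jZ_0·tanβl)/(Z_0 + jZ_L·tanβl)
     = 331·(1850 − j380)/(331 − j2130)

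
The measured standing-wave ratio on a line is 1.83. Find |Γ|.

|Γ| = (S − 1)/(S + 1) = (1.83 − 1)/(1.83 + 1) = 0.83/2.83

|Γ| ≈ 0.293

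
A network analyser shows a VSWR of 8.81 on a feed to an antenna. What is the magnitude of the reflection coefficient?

|Γ| = (S − 1)/(S + 1) = (8.81 − 1)/(8.81 + 1) = 7.81/9.81

|Γ| ≈ 0.796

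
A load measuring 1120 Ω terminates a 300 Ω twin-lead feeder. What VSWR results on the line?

Γ = (1120 − 300)/(1120 + 300) = 0.577
VSWR = (1 + 0.577)/(1 − 0.577)

VSWR ≈ 3.73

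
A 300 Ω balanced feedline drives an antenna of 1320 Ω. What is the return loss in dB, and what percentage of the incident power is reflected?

Γ = (1320 − 300)/(1320 + 300) = 0.63
RL = −20·log₁₀(0.63) = 4.02 dB
P_refl/P_inc = |Γ|² = 0.396

RL ≈ 4.02 dB; 39.6% of incident power reflected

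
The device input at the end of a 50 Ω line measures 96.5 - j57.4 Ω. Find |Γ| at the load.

Γ = (Z_L − Z_0)/(Z_L + Z_0) = (46.5 − j57.4)/(146.5 − j57.4)
|Γ| = 73.9/157

|Γ| ≈ 0.469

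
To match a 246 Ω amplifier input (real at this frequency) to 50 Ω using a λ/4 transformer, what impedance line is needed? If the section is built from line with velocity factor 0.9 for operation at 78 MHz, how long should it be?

Z_qwt ≈ 111 Ω; length ≈ 86.5 cm

Z_qwt = √(Z_0·R_L) = √(50 × 246) = √12300
λ = 0.9·c/f = 3.46 m, so l = λ/4 = 0.865 m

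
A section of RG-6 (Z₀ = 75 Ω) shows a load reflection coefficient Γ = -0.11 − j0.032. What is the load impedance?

Z_L ≈ 60 − j3.89 Ω

Z_L = Z_0·(1 + Γ)/(1 − Γ) = 75·(0.89 − j0.032)/(1.11 + j0.032)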